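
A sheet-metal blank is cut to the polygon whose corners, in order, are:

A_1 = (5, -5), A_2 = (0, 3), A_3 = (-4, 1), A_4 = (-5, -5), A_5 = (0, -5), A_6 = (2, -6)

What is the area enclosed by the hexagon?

Cross-terms: 15, 12, 25, 25, 10, 20  ⇒  Σ = 107
Area = |Σ|/2 = 53.5.

53.5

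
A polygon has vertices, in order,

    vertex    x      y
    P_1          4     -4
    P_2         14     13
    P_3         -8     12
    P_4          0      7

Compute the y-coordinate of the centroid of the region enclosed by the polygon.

276/37

Apply the shoelace formula. First the cross-terms c_i = x_i·y_{i+1} − x_{i+1}·y_i:
  108, 272, -56, -28  ⇒  2A = 296, A = 148.
Then Σ (y_i + y_{i+1})·c_i = 6624, so ȳ = 6624 / (6·148) = 276/37.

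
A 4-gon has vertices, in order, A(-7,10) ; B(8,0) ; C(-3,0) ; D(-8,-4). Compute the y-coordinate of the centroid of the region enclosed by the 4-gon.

Apply Gauss's area formula. First the cross-terms c_i = x_i·y_{i+1} − x_{i+1}·y_i:
  -80, 0, 12, -108  ⇒  2A = -176, A = -88.
Then Σ (y_i + y_{i+1})·c_i = -1496, so ȳ = -1496 / (6·(-88)) = 17/6.

17/6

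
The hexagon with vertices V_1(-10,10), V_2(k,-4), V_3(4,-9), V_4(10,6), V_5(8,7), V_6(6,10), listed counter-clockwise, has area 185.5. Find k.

The doubled signed area Σ (x_i y_{i+1} − x_{i+1} y_i) is linear in k.
With k=0 it equals 390; the coefficient of k is -19 (from the two edges through V_2).
So -19·k + 390 = 2·185.5 = 371 ⇒ k = 1.

1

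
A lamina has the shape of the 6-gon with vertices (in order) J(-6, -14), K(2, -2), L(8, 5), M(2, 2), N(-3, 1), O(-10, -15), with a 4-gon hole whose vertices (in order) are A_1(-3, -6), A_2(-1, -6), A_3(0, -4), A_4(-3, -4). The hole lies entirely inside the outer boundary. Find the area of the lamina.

87.5

Outer boundary:
Apply the surveyor's formula: 2A = Σ (x_i·y_{i+1} − x_{i+1}·y_i), indices taken mod 6.
J→K: (-6)(-2) − (2)(-14) = 40
K→L: (2)(5) − (8)(-2) = 26
L→M: (8)(2) − (2)(5) = 6
M→N: (2)(1) − (-3)(2) = 8
N→O: (-3)(-15) − (-10)(1) = 55
O→J: (-10)(-14) − (-6)(-15) = 50
Σ = 185
Area = |Σ|/2 = 92.5.
Hole:
Σ = (12) + (4) + (-12) + (6) = 10
Area = |Σ|/2 = 5.
Net area = 92.5 − 5 = 87.5.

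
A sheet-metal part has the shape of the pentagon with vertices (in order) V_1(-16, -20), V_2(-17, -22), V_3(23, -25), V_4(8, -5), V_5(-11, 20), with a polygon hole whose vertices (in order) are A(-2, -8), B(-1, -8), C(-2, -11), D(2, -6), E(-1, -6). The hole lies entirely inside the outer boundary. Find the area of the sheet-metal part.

Outer boundary:
Σ = (12) + (931) + (85) + (105) + (540) = 1673
Area = |Σ|/2 = 836.5.
Hole:
Cross-terms: 8, -5, 34, -18, -4  ⇒  Σ = 15
Area = |Σ|/2 = 7.5.
Net area = 836.5 − 7.5 = 829.

829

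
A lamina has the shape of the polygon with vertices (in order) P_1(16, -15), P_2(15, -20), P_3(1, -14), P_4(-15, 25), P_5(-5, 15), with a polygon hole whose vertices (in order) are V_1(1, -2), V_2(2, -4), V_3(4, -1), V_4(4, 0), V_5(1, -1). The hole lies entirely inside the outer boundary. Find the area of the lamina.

361

Outer boundary:
Cross-terms: -95, -190, -185, -100, -165  ⇒  Σ = -735
Area = |Σ|/2 = 367.5.
Hole:
Apply the shoelace formula: 2A = Σ (x_i·y_{i+1} − x_{i+1}·y_i), indices taken mod 5.
V_1→V_2: (1)(-4) − (2)(-2) = 0
V_2→V_3: (2)(-1) − (4)(-4) = 14
V_3→V_4: (4)(0) − (4)(-1) = 4
V_4→V_5: (4)(-1) − (1)(0) = -4
V_5→V_1: (1)(-2) − (1)(-1) = -1
Σ = 13
Area = |Σ|/2 = 6.5.
Net area = 367.5 − 6.5 = 361.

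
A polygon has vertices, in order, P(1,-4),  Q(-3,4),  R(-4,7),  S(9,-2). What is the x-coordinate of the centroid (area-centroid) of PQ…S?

Apply Gauss's area formula. First the cross-terms c_i = x_i·y_{i+1} − x_{i+1}·y_i:
  -8, -5, -55, -34  ⇒  2A = -102, A = -51.
Then Σ (x_i + x_{i+1})·c_i = -564, so x̄ = -564 / (6·(-51)) = 94/51.

94/51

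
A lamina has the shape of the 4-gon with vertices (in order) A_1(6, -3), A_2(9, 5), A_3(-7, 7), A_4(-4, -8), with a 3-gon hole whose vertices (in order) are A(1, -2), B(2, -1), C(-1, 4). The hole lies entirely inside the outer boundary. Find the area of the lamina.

Outer boundary:
Apply the shoelace (surveyor's) formula: 2A = Σ (x_i·y_{i+1} − x_{i+1}·y_i), indices taken mod 4.
A_1→A_2: (6)(5) − (9)(-3) = 57
A_2→A_3: (9)(7) − (-7)(5) = 98
A_3→A_4: (-7)(-8) − (-4)(7) = 84
A_4→A_1: (-4)(-3) − (6)(-8) = 60
Σ = 299
Area = |Σ|/2 = 149.5.
Hole:
Apply Gauss's area formula: 2A = Σ (x_i·y_{i+1} − x_{i+1}·y_i), indices taken mod 3.
Σ = (3) + (7) + (-2) = 8
Area = |Σ|/2 = 4.
Net area = 149.5 − 4 = 145.5.

145.5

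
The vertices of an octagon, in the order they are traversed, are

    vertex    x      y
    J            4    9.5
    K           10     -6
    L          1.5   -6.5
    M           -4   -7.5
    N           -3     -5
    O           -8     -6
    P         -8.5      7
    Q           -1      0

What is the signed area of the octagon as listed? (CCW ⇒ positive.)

-173.125

Apply the shoelace formula: 2A = Σ (x_i·y_{i+1} − x_{i+1}·y_i), indices taken mod 8.
Σ = (-119) + (-56) + (-37.25) + (-2.5) + (-22) + (-107) + (7) + (-9.5) = -346.25
Signed area = Σ/2 = -173.125 (negative ⇒ clockwise traversal).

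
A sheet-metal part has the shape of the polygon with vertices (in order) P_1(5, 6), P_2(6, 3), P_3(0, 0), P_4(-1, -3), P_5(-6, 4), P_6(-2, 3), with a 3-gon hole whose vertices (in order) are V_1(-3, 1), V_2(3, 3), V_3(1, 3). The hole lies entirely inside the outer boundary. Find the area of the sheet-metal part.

38

Outer boundary:
Apply the shoelace (surveyor's) formula: 2A = Σ (x_i·y_{i+1} − x_{i+1}·y_i), indices taken mod 6.
Σ = (-21) + (0) + (0) + (-22) + (-10) + (-27) = -80
Area = |Σ|/2 = 40.
Hole:
Apply the shoelace formula: 2A = Σ (x_i·y_{i+1} − x_{i+1}·y_i), indices taken mod 3.
V_1→V_2: (-3)(3) − (3)(1) = -12
V_2→V_3: (3)(3) − (1)(3) = 6
V_3→V_1: (1)(1) − (-3)(3) = 10
Σ = 4
Area = |Σ|/2 = 2.
Net area = 40 − 2 = 38.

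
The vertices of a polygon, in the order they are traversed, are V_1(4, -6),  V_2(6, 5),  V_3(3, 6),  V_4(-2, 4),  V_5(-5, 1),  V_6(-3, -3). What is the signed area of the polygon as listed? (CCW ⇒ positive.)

83.5

Apply Gauss's area formula: 2A = Σ (x_i·y_{i+1} − x_{i+1}·y_i), indices taken mod 6.
Σ = (56) + (21) + (24) + (18) + (18) + (30) = 167
Signed area = Σ/2 = 83.5 (positive ⇒ counter-clockwise traversal).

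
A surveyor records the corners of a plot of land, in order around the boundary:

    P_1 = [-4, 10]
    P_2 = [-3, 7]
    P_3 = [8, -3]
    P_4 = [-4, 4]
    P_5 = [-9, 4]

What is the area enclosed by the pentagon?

39.5

Apply the surveyor's formula: 2A = Σ (x_i·y_{i+1} − x_{i+1}·y_i), indices taken mod 5.
P_1→P_2: (-4)(7) − (-3)(10) = 2
P_2→P_3: (-3)(-3) − (8)(7) = -47
P_3→P_4: (8)(4) − (-4)(-3) = 20
P_4→P_5: (-4)(4) − (-9)(4) = 20
P_5→P_1: (-9)(10) − (-4)(4) = -74
Σ = -79
Area = |Σ|/2 = 39.5.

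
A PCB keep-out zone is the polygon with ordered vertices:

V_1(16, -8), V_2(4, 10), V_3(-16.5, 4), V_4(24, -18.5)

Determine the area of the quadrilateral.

343.125

Σ = (192) + (181) + (209.25) + (104) = 686.25
Area = |Σ|/2 = 343.125.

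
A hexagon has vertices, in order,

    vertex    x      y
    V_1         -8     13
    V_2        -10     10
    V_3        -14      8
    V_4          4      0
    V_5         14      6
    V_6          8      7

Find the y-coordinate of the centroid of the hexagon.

Apply the shoelace formula. First the cross-terms c_i = x_i·y_{i+1} − x_{i+1}·y_i:
  50, 60, -32, 24, 50, 160  ⇒  2A = 312, A = 156.
Then Σ (y_i + y_{i+1})·c_i = 5968, so ȳ = 5968 / (6·156) = 746/117.

746/117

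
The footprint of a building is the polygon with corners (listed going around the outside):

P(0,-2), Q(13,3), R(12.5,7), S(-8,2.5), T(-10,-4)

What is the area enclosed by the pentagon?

Apply the shoelace formula: 2A = Σ (x_i·y_{i+1} − x_{i+1}·y_i), indices taken mod 5.
Σ = (26) + (53.5) + (87.25) + (57) + (20) = 243.75
Area = |Σ|/2 = 121.875.

121.875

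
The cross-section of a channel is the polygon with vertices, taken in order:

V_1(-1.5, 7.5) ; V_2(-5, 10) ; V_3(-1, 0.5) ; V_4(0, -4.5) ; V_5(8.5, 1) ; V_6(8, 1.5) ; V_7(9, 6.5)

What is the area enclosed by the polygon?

96.625

Σ = (22.5) + (7.5) + (4.5) + (38.25) + (4.75) + (38.5) + (77.25) = 193.25
Area = |Σ|/2 = 96.625.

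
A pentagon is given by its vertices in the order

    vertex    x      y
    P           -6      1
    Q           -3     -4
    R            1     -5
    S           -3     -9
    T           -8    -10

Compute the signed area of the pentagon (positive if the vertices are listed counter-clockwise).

Apply the shoelace formula: 2A = Σ (x_i·y_{i+1} − x_{i+1}·y_i), indices taken mod 5.
Σ = (27) + (19) + (-24) + (-42) + (-68) = -88
Signed area = Σ/2 = -44 (negative ⇒ clockwise traversal).

-44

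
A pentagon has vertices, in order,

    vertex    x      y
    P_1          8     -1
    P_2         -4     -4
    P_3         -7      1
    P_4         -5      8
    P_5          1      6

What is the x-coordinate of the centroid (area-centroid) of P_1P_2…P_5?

-177/206

Apply the surveyor's formula. First the cross-terms c_i = x_i·y_{i+1} − x_{i+1}·y_i:
  -36, -32, -51, -38, -49  ⇒  2A = -206, A = -103.
Then Σ (x_i + x_{i+1})·c_i = 531, so x̄ = 531 / (6·(-103)) = -177/206.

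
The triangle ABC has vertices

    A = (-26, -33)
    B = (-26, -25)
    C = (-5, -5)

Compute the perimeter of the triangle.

72

|AB| = √((0)² + (8)²) = √64 = 8
|BC| = √((21)² + (20)²) = √841 = 29
|CA| = √((-21)² + (-28)²) = √1225 = 35
Perimeter = 8 + 29 + 35 = 72.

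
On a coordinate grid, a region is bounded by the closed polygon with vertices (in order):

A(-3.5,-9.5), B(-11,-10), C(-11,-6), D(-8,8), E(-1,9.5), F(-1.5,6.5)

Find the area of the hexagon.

136.375

Apply the shoelace (surveyor's) formula: 2A = Σ (x_i·y_{i+1} − x_{i+1}·y_i), indices taken mod 6.
A→B: (-3.5)(-10) − (-11)(-9.5) = -69.5
B→C: (-11)(-6) − (-11)(-10) = -44
C→D: (-11)(8) − (-8)(-6) = -136
D→E: (-8)(9.5) − (-1)(8) = -68
E→F: (-1)(6.5) − (-1.5)(9.5) = 7.75
F→A: (-1.5)(-9.5) − (-3.5)(6.5) = 37
Σ = -272.75
Area = |Σ|/2 = 136.375.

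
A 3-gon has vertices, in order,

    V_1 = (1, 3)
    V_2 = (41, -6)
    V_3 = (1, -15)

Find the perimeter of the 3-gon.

|V_1V_2| = √((40)² + (-9)²) = √1681 = 41
|V_2V_3| = √((-40)² + (-9)²) = √1681 = 41
|V_3V_1| = √((0)² + (18)²) = √324 = 18
Perimeter = 41 + 41 + 18 = 100.

100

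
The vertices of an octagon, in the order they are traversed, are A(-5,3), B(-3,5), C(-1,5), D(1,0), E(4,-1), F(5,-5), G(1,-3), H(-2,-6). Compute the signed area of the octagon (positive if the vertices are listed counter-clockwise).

-52.5

A→B: (-5)(5) − (-3)(3) = -16
B→C: (-3)(5) − (-1)(5) = -10
C→D: (-1)(0) − (1)(5) = -5
D→E: (1)(-1) − (4)(0) = -1
E→F: (4)(-5) − (5)(-1) = -15
F→G: (5)(-3) − (1)(-5) = -10
G→H: (1)(-6) − (-2)(-3) = -12
H→A: (-2)(3) − (-5)(-6) = -36
Σ = -105
Signed area = Σ/2 = -52.5 (negative ⇒ clockwise traversal).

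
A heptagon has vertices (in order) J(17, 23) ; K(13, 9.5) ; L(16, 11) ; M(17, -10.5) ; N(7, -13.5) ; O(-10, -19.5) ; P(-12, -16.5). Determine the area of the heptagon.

Apply the surveyor's formula: 2A = Σ (x_i·y_{i+1} − x_{i+1}·y_i), indices taken mod 7.
J→K: (17)(9.5) − (13)(23) = -137.5
K→L: (13)(11) − (16)(9.5) = -9
L→M: (16)(-10.5) − (17)(11) = -355
M→N: (17)(-13.5) − (7)(-10.5) = -156
N→O: (7)(-19.5) − (-10)(-13.5) = -271.5
O→P: (-10)(-16.5) − (-12)(-19.5) = -69
P→J: (-12)(23) − (17)(-16.5) = 4.5
Σ = -993.5
Area = |Σ|/2 = 496.75.

496.75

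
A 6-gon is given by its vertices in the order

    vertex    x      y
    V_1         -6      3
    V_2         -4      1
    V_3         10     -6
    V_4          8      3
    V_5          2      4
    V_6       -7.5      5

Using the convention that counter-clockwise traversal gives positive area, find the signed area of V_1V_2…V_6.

Apply the shoelace (surveyor's) formula: 2A = Σ (x_i·y_{i+1} − x_{i+1}·y_i), indices taken mod 6.
V_1→V_2: (-6)(1) − (-4)(3) = 6
V_2→V_3: (-4)(-6) − (10)(1) = 14
V_3→V_4: (10)(3) − (8)(-6) = 78
V_4→V_5: (8)(4) − (2)(3) = 26
V_5→V_6: (2)(5) − (-7.5)(4) = 40
V_6→V_1: (-7.5)(3) − (-6)(5) = 7.5
Σ = 171.5
Signed area = Σ/2 = 85.75 (positive ⇒ counter-clockwise traversal).

85.75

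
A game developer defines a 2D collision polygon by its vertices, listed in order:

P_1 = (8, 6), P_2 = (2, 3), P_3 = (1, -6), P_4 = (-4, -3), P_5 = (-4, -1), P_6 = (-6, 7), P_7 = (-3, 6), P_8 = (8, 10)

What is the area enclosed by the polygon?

Apply the surveyor's formula: 2A = Σ (x_i·y_{i+1} − x_{i+1}·y_i), indices taken mod 8.
P_1→P_2: (8)(3) − (2)(6) = 12
P_2→P_3: (2)(-6) − (1)(3) = -15
P_3→P_4: (1)(-3) − (-4)(-6) = -27
P_4→P_5: (-4)(-1) − (-4)(-3) = -8
P_5→P_6: (-4)(7) − (-6)(-1) = -34
P_6→P_7: (-6)(6) − (-3)(7) = -15
P_7→P_8: (-3)(10) − (8)(6) = -78
P_8→P_1: (8)(6) − (8)(10) = -32
Σ = -197
Area = |Σ|/2 = 98.5.

98.5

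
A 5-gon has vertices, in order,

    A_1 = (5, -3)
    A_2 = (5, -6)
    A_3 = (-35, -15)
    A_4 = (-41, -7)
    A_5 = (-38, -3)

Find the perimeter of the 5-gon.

102

|A_1A_2| = √((0)² + (-3)²) = √9 = 3
|A_2A_3| = √((-40)² + (-9)²) = √1681 = 41
|A_3A_4| = √((-6)² + (8)²) = √100 = 10
|A_4A_5| = √((3)² + (4)²) = √25 = 5
|A_5A_1| = √((43)² + (0)²) = √1849 = 43
Perimeter = 3 + 41 + 10 + 5 + 43 = 102.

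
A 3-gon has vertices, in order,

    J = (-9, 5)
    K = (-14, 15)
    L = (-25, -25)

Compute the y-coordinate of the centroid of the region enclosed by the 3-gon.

-5/3

Apply the surveyor's formula. First the cross-terms c_i = x_i·y_{i+1} − x_{i+1}·y_i:
  -65, 725, -350  ⇒  2A = 310, A = 155.
Then Σ (y_i + y_{i+1})·c_i = -1550, so ȳ = -1550 / (6·155) = -5/3.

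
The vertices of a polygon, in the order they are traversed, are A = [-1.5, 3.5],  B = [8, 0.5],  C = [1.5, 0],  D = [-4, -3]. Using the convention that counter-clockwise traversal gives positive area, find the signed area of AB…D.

-26.25

A→B: (-1.5)(0.5) − (8)(3.5) = -28.75
B→C: (8)(0) − (1.5)(0.5) = -0.75
C→D: (1.5)(-3) − (-4)(0) = -4.5
D→A: (-4)(3.5) − (-1.5)(-3) = -18.5
Σ = -52.5
Signed area = Σ/2 = -26.25 (negative ⇒ clockwise traversal).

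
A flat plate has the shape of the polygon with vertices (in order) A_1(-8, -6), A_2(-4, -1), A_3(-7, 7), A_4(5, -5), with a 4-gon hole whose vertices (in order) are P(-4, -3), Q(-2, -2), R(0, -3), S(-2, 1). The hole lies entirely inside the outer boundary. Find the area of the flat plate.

54.5

Outer boundary:
Σ = (-16) + (-35) + (0) + (-70) = -121
Area = |Σ|/2 = 60.5.
Hole:
Apply the shoelace (surveyor's) formula: 2A = Σ (x_i·y_{i+1} − x_{i+1}·y_i), indices taken mod 4.
Cross-terms: 2, 6, -6, 10  ⇒  Σ = 12
Area = |Σ|/2 = 6.
Net area = 60.5 − 6 = 54.5.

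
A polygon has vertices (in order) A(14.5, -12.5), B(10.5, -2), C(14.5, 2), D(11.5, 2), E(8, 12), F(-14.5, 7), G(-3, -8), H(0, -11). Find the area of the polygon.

419.875

Σ = (102.25) + (50) + (6) + (122) + (230) + (137) + (33) + (159.5) = 839.75
Area = |Σ|/2 = 419.875.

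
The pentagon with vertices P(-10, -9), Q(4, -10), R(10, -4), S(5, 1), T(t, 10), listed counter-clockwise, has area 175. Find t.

5

Write out the shoelace sum; only the two edges meeting at T involve t:
2·Area = [(5·10 − t·1) + (t·(-9) − (-10)·10)] + 250
       = -10·t + 400 = 350
⇒ t = 5.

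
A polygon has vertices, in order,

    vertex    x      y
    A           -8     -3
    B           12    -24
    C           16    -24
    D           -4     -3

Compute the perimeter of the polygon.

|AB| = √((20)² + (-21)²) = √841 = 29
|BC| = √((4)² + (0)²) = √16 = 4
|CD| = √((-20)² + (21)²) = √841 = 29
|DA| = √((-4)² + (0)²) = √16 = 4
Perimeter = 29 + 4 + 29 + 4 = 66.

66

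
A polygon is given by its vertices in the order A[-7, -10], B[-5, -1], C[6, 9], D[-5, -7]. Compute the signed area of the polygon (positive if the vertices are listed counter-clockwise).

-39

A→B: (-7)(-1) − (-5)(-10) = -43
B→C: (-5)(9) − (6)(-1) = -39
C→D: (6)(-7) − (-5)(9) = 3
D→A: (-5)(-10) − (-7)(-7) = 1
Σ = -78
Signed area = Σ/2 = -39 (negative ⇒ clockwise traversal).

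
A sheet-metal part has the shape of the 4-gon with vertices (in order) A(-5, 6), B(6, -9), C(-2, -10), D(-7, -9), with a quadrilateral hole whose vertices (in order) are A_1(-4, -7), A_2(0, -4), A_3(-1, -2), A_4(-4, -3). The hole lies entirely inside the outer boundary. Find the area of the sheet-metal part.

92.5

Outer boundary:
Σ = (9) + (-78) + (-52) + (-87) = -208
Area = |Σ|/2 = 104.
Hole:
Σ = (16) + (-4) + (-5) + (16) = 23
Area = |Σ|/2 = 11.5.
Net area = 104 − 11.5 = 92.5.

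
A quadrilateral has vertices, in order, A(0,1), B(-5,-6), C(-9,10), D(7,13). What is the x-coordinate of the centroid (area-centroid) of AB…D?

Apply the shoelace formula. First the cross-terms c_i = x_i·y_{i+1} − x_{i+1}·y_i:
  5, -104, -187, 7  ⇒  2A = -279, A = -139.5.
Then Σ (x_i + x_{i+1})·c_i = 1854, so x̄ = 1854 / (6·(-139.5)) = -206/93.

-206/93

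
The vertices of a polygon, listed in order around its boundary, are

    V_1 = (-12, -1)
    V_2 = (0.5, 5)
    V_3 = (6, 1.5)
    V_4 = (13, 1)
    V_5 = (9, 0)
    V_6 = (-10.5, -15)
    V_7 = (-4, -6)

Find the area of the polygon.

155.625

Apply Gauss's area formula: 2A = Σ (x_i·y_{i+1} − x_{i+1}·y_i), indices taken mod 7.
Σ = (-59.5) + (-29.25) + (-13.5) + (-9) + (-135) + (3) + (-68) = -311.25
Area = |Σ|/2 = 155.625.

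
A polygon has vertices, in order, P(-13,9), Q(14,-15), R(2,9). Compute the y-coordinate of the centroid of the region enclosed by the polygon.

1

Apply the shoelace (surveyor's) formula. First the cross-terms c_i = x_i·y_{i+1} − x_{i+1}·y_i:
  69, 156, 135  ⇒  2A = 360, A = 180.
Then Σ (y_i + y_{i+1})·c_i = 1080, so ȳ = 1080 / (6·180) = 1.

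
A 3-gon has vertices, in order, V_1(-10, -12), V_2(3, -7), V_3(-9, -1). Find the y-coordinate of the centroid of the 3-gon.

Apply the surveyor's formula. First the cross-terms c_i = x_i·y_{i+1} − x_{i+1}·y_i:
  106, -66, 98  ⇒  2A = 138, A = 69.
Then Σ (y_i + y_{i+1})·c_i = -2760, so ȳ = -2760 / (6·69) = -20/3.

-20/3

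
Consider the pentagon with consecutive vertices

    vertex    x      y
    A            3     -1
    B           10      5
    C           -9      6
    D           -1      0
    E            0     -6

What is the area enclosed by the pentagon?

Σ = (25) + (105) + (6) + (6) + (18) = 160
Area = |Σ|/2 = 80.

80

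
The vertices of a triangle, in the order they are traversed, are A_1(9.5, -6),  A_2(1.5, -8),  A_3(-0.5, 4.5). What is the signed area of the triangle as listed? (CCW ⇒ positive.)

Apply the shoelace (surveyor's) formula: 2A = Σ (x_i·y_{i+1} − x_{i+1}·y_i), indices taken mod 3.
Σ = (-67) + (2.75) + (-39.75) = -104
Signed area = Σ/2 = -52 (negative ⇒ clockwise traversal).

-52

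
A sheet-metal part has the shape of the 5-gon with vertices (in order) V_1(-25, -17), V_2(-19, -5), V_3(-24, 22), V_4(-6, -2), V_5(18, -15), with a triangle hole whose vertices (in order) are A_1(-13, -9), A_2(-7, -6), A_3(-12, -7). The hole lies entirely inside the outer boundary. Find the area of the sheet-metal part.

551

Outer boundary:
Apply the shoelace (surveyor's) formula: 2A = Σ (x_i·y_{i+1} − x_{i+1}·y_i), indices taken mod 5.
V_1→V_2: (-25)(-5) − (-19)(-17) = -198
V_2→V_3: (-19)(22) − (-24)(-5) = -538
V_3→V_4: (-24)(-2) − (-6)(22) = 180
V_4→V_5: (-6)(-15) − (18)(-2) = 126
V_5→V_1: (18)(-17) − (-25)(-15) = -681
Σ = -1111
Area = |Σ|/2 = 555.5.
Hole:
A_1→A_2: (-13)(-6) − (-7)(-9) = 15
A_2→A_3: (-7)(-7) − (-12)(-6) = -23
A_3→A_1: (-12)(-9) − (-13)(-7) = 17
Σ = 9
Area = |Σ|/2 = 4.5.
Net area = 555.5 − 4.5 = 551.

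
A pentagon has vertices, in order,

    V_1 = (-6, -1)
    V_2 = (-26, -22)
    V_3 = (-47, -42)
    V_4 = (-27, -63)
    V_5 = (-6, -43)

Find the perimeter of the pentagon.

|V_1V_2| = √((-20)² + (-21)²) = √841 = 29
|V_2V_3| = √((-21)² + (-20)²) = √841 = 29
|V_3V_4| = √((20)² + (-21)²) = √841 = 29
|V_4V_5| = √((21)² + (20)²) = √841 = 29
|V_5V_1| = √((0)² + (42)²) = √1764 = 42
Perimeter = 29 + 29 + 29 + 29 + 42 = 158.

158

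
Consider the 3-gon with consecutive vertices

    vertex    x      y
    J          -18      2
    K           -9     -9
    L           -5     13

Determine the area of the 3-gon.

Apply the surveyor's formula: 2A = Σ (x_i·y_{i+1} − x_{i+1}·y_i), indices taken mod 3.
J→K: (-18)(-9) − (-9)(2) = 180
K→L: (-9)(13) − (-5)(-9) = -162
L→J: (-5)(2) − (-18)(13) = 224
Σ = 242
Area = |Σ|/2 = 121.

121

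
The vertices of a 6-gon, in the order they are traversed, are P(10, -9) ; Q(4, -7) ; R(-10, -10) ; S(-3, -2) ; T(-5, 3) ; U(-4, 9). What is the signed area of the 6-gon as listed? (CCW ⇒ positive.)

P→Q: (10)(-7) − (4)(-9) = -34
Q→R: (4)(-10) − (-10)(-7) = -110
R→S: (-10)(-2) − (-3)(-10) = -10
S→T: (-3)(3) − (-5)(-2) = -19
T→U: (-5)(9) − (-4)(3) = -33
U→P: (-4)(-9) − (10)(9) = -54
Σ = -260
Signed area = Σ/2 = -130 (negative ⇒ clockwise traversal).

-130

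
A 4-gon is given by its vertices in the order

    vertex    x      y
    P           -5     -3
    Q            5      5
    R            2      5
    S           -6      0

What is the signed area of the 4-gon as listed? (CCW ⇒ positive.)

26.5

Σ = (-10) + (15) + (30) + (18) = 53
Signed area = Σ/2 = 26.5 (positive ⇒ counter-clockwise traversal).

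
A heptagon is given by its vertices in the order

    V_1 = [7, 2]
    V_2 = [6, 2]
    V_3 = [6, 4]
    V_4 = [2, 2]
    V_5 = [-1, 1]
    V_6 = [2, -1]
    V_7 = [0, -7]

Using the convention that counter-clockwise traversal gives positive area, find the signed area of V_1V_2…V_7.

Apply the shoelace formula: 2A = Σ (x_i·y_{i+1} − x_{i+1}·y_i), indices taken mod 7.
Cross-terms: 2, 12, 4, 4, -1, -14, 49  ⇒  Σ = 56
Signed area = Σ/2 = 28 (positive ⇒ counter-clockwise traversal).

28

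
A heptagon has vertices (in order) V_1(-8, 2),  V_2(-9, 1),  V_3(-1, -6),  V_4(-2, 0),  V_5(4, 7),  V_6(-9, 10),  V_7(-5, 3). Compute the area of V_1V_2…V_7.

Cross-terms: 10, 55, -12, -14, 103, 23, 14  ⇒  Σ = 179
Area = |Σ|/2 = 89.5.

89.5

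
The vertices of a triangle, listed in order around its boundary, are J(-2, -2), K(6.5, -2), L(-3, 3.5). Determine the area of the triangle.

Apply Gauss's area formula: 2A = Σ (x_i·y_{i+1} − x_{i+1}·y_i), indices taken mod 3.
Σ = (17) + (16.75) + (13) = 46.75
Area = |Σ|/2 = 23.375.

23.375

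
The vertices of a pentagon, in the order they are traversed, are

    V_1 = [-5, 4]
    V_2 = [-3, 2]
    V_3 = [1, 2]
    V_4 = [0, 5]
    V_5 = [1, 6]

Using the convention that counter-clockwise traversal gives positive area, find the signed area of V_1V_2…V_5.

Apply the shoelace formula: 2A = Σ (x_i·y_{i+1} − x_{i+1}·y_i), indices taken mod 5.
V_1→V_2: (-5)(2) − (-3)(4) = 2
V_2→V_3: (-3)(2) − (1)(2) = -8
V_3→V_4: (1)(5) − (0)(2) = 5
V_4→V_5: (0)(6) − (1)(5) = -5
V_5→V_1: (1)(4) − (-5)(6) = 34
Σ = 28
Signed area = Σ/2 = 14 (positive ⇒ counter-clockwise traversal).

14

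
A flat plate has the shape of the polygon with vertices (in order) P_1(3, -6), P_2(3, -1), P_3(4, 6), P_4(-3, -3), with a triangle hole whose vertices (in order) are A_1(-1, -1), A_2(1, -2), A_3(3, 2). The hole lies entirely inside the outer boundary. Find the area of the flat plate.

Outer boundary:
Apply the shoelace (surveyor's) formula: 2A = Σ (x_i·y_{i+1} − x_{i+1}·y_i), indices taken mod 4.
Σ = (15) + (22) + (6) + (27) = 70
Area = |Σ|/2 = 35.
Hole:
A_1→A_2: (-1)(-2) − (1)(-1) = 3
A_2→A_3: (1)(2) − (3)(-2) = 8
A_3→A_1: (3)(-1) − (-1)(2) = -1
Σ = 10
Area = |Σ|/2 = 5.
Net area = 35 − 5 = 30.

30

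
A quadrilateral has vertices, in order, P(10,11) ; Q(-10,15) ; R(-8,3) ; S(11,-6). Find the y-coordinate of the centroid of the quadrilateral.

Apply the shoelace (surveyor's) formula. First the cross-terms c_i = x_i·y_{i+1} − x_{i+1}·y_i:
  260, 90, 15, 181  ⇒  2A = 546, A = 273.
Then Σ (y_i + y_{i+1})·c_i = 9240, so ȳ = 9240 / (6·273) = 220/39.

220/39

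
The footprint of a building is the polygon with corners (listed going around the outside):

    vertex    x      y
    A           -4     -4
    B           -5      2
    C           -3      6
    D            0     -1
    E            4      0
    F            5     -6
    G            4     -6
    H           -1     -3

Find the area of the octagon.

Apply the shoelace formula: 2A = Σ (x_i·y_{i+1} − x_{i+1}·y_i), indices taken mod 8.
Σ = (-28) + (-24) + (3) + (4) + (-24) + (-6) + (-18) + (-8) = -101
Area = |Σ|/2 = 50.5.

50.5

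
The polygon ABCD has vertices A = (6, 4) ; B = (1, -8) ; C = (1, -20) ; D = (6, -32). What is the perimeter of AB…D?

|AB| = √((-5)² + (-12)²) = √169 = 13
|BC| = √((0)² + (-12)²) = √144 = 12
|CD| = √((5)² + (-12)²) = √169 = 13
|DA| = √((0)² + (36)²) = √1296 = 36
Perimeter = 13 + 12 + 13 + 36 = 74.

74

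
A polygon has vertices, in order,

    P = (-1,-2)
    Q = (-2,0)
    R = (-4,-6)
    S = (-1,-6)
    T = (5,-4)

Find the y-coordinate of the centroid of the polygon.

-268/69

Apply the shoelace formula. First the cross-terms c_i = x_i·y_{i+1} − x_{i+1}·y_i:
  -4, 12, 18, 34, -14  ⇒  2A = 46, A = 23.
Then Σ (y_i + y_{i+1})·c_i = -536, so ȳ = -536 / (6·23) = -268/69.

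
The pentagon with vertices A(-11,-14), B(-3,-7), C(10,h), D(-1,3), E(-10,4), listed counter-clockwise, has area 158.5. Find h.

The doubled signed area Σ (x_i y_{i+1} − x_{i+1} y_i) is linear in h.
With h=0 it equals 345; the coefficient of h is -2 (from the two edges through C).
So -2·h + 345 = 2·158.5 = 317 ⇒ h = 14.

14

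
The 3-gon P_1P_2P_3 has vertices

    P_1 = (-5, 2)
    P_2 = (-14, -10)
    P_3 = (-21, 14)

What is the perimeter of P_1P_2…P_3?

|P_1P_2| = √((-9)² + (-12)²) = √225 = 15
|P_2P_3| = √((-7)² + (24)²) = √625 = 25
|P_3P_1| = √((16)² + (-12)²) = √400 = 20
Perimeter = 15 + 25 + 20 = 60.

60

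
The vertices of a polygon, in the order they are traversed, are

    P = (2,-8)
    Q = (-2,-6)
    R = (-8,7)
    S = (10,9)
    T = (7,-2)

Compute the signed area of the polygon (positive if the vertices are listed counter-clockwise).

-183.5

Apply the shoelace (surveyor's) formula: 2A = Σ (x_i·y_{i+1} − x_{i+1}·y_i), indices taken mod 5.
Σ = (-28) + (-62) + (-142) + (-83) + (-52) = -367
Signed area = Σ/2 = -183.5 (negative ⇒ clockwise traversal).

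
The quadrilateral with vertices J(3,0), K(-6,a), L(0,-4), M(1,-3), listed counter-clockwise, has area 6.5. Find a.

The doubled signed area Σ (x_i y_{i+1} − x_{i+1} y_i) is linear in a.
With a=0 it equals 37; the coefficient of a is 3 (from the two edges through K).
So 3·a + 37 = 2·6.5 = 13 ⇒ a = -8.

-8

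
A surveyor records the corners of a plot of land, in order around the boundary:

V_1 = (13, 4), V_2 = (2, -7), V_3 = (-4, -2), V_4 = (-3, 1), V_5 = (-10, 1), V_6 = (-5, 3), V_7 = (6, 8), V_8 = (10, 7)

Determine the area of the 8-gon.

Apply the surveyor's formula: 2A = Σ (x_i·y_{i+1} − x_{i+1}·y_i), indices taken mod 8.
V_1→V_2: (13)(-7) − (2)(4) = -99
V_2→V_3: (2)(-2) − (-4)(-7) = -32
V_3→V_4: (-4)(1) − (-3)(-2) = -10
V_4→V_5: (-3)(1) − (-10)(1) = 7
V_5→V_6: (-10)(3) − (-5)(1) = -25
V_6→V_7: (-5)(8) − (6)(3) = -58
V_7→V_8: (6)(7) − (10)(8) = -38
V_8→V_1: (10)(4) − (13)(7) = -51
Σ = -306
Area = |Σ|/2 = 153.

153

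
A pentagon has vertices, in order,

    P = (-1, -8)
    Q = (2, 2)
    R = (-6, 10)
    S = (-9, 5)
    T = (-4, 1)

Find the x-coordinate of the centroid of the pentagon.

-661/225

Apply the shoelace formula. First the cross-terms c_i = x_i·y_{i+1} − x_{i+1}·y_i:
  14, 32, 60, 11, 33  ⇒  2A = 150, A = 75.
Then Σ (x_i + x_{i+1})·c_i = -1322, so x̄ = -1322 / (6·75) = -661/225.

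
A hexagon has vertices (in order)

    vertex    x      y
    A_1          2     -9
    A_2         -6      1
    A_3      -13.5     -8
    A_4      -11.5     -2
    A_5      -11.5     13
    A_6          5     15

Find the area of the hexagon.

270.25

Apply Gauss's area formula: 2A = Σ (x_i·y_{i+1} − x_{i+1}·y_i), indices taken mod 6.
Cross-terms: -52, 61.5, -65, -172.5, -237.5, -75  ⇒  Σ = -540.5
Area = |Σ|/2 = 270.25.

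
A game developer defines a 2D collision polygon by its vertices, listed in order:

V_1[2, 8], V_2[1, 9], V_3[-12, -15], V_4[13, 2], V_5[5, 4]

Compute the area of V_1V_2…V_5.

Apply Gauss's area formula: 2A = Σ (x_i·y_{i+1} − x_{i+1}·y_i), indices taken mod 5.
Cross-terms: 10, 93, 171, 42, 32  ⇒  Σ = 348
Area = |Σ|/2 = 174.

174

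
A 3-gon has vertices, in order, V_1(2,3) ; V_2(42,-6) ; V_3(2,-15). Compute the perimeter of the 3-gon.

100

|V_1V_2| = √((40)² + (-9)²) = √1681 = 41
|V_2V_3| = √((-40)² + (-9)²) = √1681 = 41
|V_3V_1| = √((0)² + (18)²) = √324 = 18
Perimeter = 41 + 41 + 18 = 100.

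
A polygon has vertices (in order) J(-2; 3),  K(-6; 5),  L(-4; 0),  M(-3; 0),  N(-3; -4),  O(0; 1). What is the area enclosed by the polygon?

19.5

Apply the shoelace formula: 2A = Σ (x_i·y_{i+1} − x_{i+1}·y_i), indices taken mod 6.
Σ = (8) + (20) + (0) + (12) + (-3) + (2) = 39
Area = |Σ|/2 = 19.5.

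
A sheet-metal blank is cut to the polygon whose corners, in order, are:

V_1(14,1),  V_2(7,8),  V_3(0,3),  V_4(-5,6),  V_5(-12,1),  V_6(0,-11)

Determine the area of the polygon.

247

Apply Gauss's area formula: 2A = Σ (x_i·y_{i+1} − x_{i+1}·y_i), indices taken mod 6.
Σ = (105) + (21) + (15) + (67) + (132) + (154) = 494
Area = |Σ|/2 = 247.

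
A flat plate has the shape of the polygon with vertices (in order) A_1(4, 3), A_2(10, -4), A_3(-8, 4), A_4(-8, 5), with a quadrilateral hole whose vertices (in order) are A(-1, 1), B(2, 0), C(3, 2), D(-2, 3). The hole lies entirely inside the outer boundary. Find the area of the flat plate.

Outer boundary:
Σ = (-46) + (8) + (-8) + (-44) = -90
Area = |Σ|/2 = 45.
Hole:
Apply Gauss's area formula: 2A = Σ (x_i·y_{i+1} − x_{i+1}·y_i), indices taken mod 4.
A→B: (-1)(0) − (2)(1) = -2
B→C: (2)(2) − (3)(0) = 4
C→D: (3)(3) − (-2)(2) = 13
D→A: (-2)(1) − (-1)(3) = 1
Σ = 16
Area = |Σ|/2 = 8.
Net area = 45 − 8 = 37.

37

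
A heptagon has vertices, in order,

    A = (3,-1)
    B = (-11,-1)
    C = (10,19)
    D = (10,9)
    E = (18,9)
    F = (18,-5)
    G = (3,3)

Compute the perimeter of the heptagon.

|AB| = √((-14)² + (0)²) = √196 = 14
|BC| = √((21)² + (20)²) = √841 = 29
|CD| = √((0)² + (-10)²) = √100 = 10
|DE| = √((8)² + (0)²) = √64 = 8
|EF| = √((0)² + (-14)²) = √196 = 14
|FG| = √((-15)² + (8)²) = √289 = 17
|GA| = √((0)² + (-4)²) = √16 = 4
Perimeter = 14 + 29 + 10 + 8 + 14 + 17 + 4 = 96.

96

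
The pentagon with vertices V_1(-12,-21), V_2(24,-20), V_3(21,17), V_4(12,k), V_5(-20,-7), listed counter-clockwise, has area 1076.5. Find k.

13

Write out the shoelace sum; only the two edges meeting at V_4 involve k:
2·Area = [(21·k − 12·17) + (12·(-7) − (-20)·k)] + 1908
       = 41·k + 1620 = 2153
⇒ k = 13.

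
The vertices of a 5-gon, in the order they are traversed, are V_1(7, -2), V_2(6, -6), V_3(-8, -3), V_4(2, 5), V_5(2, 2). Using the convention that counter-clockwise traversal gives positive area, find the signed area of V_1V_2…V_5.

Apply the shoelace formula: 2A = Σ (x_i·y_{i+1} − x_{i+1}·y_i), indices taken mod 5.
Σ = (-30) + (-66) + (-34) + (-6) + (-18) = -154
Signed area = Σ/2 = -77 (negative ⇒ clockwise traversal).

-77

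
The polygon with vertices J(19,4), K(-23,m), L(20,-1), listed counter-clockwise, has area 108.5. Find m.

-3

Write out the shoelace sum; only the two edges meeting at K involve m:
2·Area = [(19·m − (-23)·4) + ((-23)·(-1) − 20·m)] + 99
       = -1·m + 214 = 217
⇒ m = -3.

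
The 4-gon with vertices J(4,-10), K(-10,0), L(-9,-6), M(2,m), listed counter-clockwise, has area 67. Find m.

Write out the shoelace sum; only the two edges meeting at M involve m:
2·Area = [((-9)·m − 2·(-6)) + (2·(-10) − 4·m)] + -40
       = -13·m + -48 = 134
⇒ m = -14.

-14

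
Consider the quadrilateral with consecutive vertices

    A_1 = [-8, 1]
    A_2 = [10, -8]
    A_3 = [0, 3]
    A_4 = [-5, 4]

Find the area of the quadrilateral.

Apply the shoelace (surveyor's) formula: 2A = Σ (x_i·y_{i+1} − x_{i+1}·y_i), indices taken mod 4.
Cross-terms: 54, 30, 15, 27  ⇒  Σ = 126
Area = |Σ|/2 = 63.

63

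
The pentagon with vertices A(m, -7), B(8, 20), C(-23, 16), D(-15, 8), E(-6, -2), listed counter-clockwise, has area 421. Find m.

The doubled signed area Σ (x_i y_{i+1} − x_{i+1} y_i) is linear in m.
With m=0 it equals 820; the coefficient of m is 22 (from the two edges through A).
So 22·m + 820 = 2·421 = 842 ⇒ m = 1.

1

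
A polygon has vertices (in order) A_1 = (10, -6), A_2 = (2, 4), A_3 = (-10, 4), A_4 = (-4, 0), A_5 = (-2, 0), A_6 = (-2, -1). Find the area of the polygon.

Apply the shoelace (surveyor's) formula: 2A = Σ (x_i·y_{i+1} − x_{i+1}·y_i), indices taken mod 6.
Σ = (52) + (48) + (16) + (0) + (2) + (22) = 140
Area = |Σ|/2 = 70.

70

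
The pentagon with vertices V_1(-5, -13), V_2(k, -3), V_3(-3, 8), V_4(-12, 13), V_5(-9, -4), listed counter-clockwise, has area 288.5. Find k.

Write out the shoelace sum; only the two edges meeting at V_2 involve k:
2·Area = [((-5)·(-3) − k·(-13)) + (k·8 − (-3)·(-3))] + 319
       = 21·k + 325 = 577
⇒ k = 12.

12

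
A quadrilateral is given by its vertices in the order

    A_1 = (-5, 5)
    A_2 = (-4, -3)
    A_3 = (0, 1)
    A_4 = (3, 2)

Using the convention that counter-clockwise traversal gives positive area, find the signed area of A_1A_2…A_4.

Cross-terms: 35, -4, -3, 25  ⇒  Σ = 53
Signed area = Σ/2 = 26.5 (positive ⇒ counter-clockwise traversal).

26.5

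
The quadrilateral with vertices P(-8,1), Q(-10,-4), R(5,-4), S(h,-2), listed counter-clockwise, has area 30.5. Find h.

Write out the shoelace sum; only the two edges meeting at S involve h:
2·Area = [(5·(-2) − h·(-4)) + (h·1 − (-8)·(-2))] + 102
       = 5·h + 76 = 61
⇒ h = -3.

-3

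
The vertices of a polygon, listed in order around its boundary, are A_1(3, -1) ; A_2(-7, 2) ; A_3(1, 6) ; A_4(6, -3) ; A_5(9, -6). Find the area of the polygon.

42

A_1→A_2: (3)(2) − (-7)(-1) = -1
A_2→A_3: (-7)(6) − (1)(2) = -44
A_3→A_4: (1)(-3) − (6)(6) = -39
A_4→A_5: (6)(-6) − (9)(-3) = -9
A_5→A_1: (9)(-1) − (3)(-6) = 9
Σ = -84
Area = |Σ|/2 = 42.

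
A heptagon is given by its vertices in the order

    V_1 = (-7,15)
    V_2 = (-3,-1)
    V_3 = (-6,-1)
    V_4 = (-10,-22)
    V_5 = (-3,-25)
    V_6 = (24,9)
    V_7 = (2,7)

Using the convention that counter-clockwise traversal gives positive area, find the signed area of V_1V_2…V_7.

578.5

Cross-terms: 52, -3, 122, 184, 573, 150, 79  ⇒  Σ = 1157
Signed area = Σ/2 = 578.5 (positive ⇒ counter-clockwise traversal).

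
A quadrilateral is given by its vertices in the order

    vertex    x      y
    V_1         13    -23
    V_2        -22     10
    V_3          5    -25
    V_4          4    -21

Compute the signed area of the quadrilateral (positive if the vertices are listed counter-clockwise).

Σ = (-376) + (500) + (-5) + (181) = 300
Signed area = Σ/2 = 150 (positive ⇒ counter-clockwise traversal).

150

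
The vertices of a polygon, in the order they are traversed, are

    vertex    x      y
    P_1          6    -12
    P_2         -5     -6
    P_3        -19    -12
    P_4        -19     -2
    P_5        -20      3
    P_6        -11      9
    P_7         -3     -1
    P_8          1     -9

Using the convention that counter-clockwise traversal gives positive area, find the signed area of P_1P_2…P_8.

Σ = (-96) + (-54) + (-190) + (-97) + (-147) + (38) + (28) + (42) = -476
Signed area = Σ/2 = -238 (negative ⇒ clockwise traversal).

-238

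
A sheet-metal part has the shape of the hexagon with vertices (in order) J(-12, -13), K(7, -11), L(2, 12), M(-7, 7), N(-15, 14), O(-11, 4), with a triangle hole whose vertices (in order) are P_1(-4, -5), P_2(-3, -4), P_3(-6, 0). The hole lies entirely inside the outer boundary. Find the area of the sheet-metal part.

Outer boundary:
Apply the shoelace formula: 2A = Σ (x_i·y_{i+1} − x_{i+1}·y_i), indices taken mod 6.
Σ = (223) + (106) + (98) + (7) + (94) + (191) = 719
Area = |Σ|/2 = 359.5.
Hole:
Apply the shoelace (surveyor's) formula: 2A = Σ (x_i·y_{i+1} − x_{i+1}·y_i), indices taken mod 3.
P_1→P_2: (-4)(-4) − (-3)(-5) = 1
P_2→P_3: (-3)(0) − (-6)(-4) = -24
P_3→P_1: (-6)(-5) − (-4)(0) = 30
Σ = 7
Area = |Σ|/2 = 3.5.
Net area = 359.5 − 3.5 = 356.

356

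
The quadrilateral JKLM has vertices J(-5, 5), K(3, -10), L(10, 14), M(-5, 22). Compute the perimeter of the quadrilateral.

76

|JK| = √((8)² + (-15)²) = √289 = 17
|KL| = √((7)² + (24)²) = √625 = 25
|LM| = √((-15)² + (8)²) = √289 = 17
|MJ| = √((0)² + (-17)²) = √289 = 17
Perimeter = 17 + 25 + 17 + 17 = 76.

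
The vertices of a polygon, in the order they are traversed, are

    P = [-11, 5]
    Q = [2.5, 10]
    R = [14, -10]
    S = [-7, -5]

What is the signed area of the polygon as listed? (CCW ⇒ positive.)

Apply Gauss's area formula: 2A = Σ (x_i·y_{i+1} − x_{i+1}·y_i), indices taken mod 4.
P→Q: (-11)(10) − (2.5)(5) = -122.5
Q→R: (2.5)(-10) − (14)(10) = -165
R→S: (14)(-5) − (-7)(-10) = -140
S→P: (-7)(5) − (-11)(-5) = -90
Σ = -517.5
Signed area = Σ/2 = -258.75 (negative ⇒ clockwise traversal).

-258.75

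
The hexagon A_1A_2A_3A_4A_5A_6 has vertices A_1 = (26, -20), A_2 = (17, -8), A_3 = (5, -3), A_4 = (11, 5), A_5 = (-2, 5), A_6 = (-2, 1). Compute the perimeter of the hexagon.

|A_1A_2| = √((-9)² + (12)²) = √225 = 15
|A_2A_3| = √((-12)² + (5)²) = √169 = 13
|A_3A_4| = √((6)² + (8)²) = √100 = 10
|A_4A_5| = √((-13)² + (0)²) = √169 = 13
|A_5A_6| = √((0)² + (-4)²) = √16 = 4
|A_6A_1| = √((28)² + (-21)²) = √1225 = 35
Perimeter = 15 + 13 + 10 + 13 + 4 + 35 = 90.

90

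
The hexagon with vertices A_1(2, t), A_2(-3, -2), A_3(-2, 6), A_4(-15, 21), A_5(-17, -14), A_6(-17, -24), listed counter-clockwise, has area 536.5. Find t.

-19

Write out the shoelace sum; only the two edges meeting at A_1 involve t:
2·Area = [((-17)·t − 2·(-24)) + (2·(-2) − (-3)·t)] + 763
       = -14·t + 807 = 1073
⇒ t = -19.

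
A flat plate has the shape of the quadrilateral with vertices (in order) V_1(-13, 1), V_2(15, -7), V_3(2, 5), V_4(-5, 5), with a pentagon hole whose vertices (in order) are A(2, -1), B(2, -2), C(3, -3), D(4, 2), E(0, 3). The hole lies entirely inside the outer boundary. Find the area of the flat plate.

119

Outer boundary:
Cross-terms: 76, 89, 35, 60  ⇒  Σ = 260
Area = |Σ|/2 = 130.
Hole:
Σ = (-2) + (0) + (18) + (12) + (-6) = 22
Area = |Σ|/2 = 11.
Net area = 130 − 11 = 119.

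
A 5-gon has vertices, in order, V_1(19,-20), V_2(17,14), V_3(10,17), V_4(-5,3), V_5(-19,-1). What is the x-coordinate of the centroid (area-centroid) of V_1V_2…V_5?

206/33

Apply the shoelace formula. First the cross-terms c_i = x_i·y_{i+1} − x_{i+1}·y_i:
  606, 149, 115, 62, 399  ⇒  2A = 1331, A = 665.5.
Then Σ (x_i + x_{i+1})·c_i = 24926, so x̄ = 24926 / (6·665.5) = 206/33.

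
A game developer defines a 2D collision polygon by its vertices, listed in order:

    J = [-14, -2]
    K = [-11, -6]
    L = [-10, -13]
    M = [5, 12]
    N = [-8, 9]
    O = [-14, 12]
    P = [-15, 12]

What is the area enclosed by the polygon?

Apply the shoelace (surveyor's) formula: 2A = Σ (x_i·y_{i+1} − x_{i+1}·y_i), indices taken mod 7.
Σ = (62) + (83) + (-55) + (141) + (30) + (12) + (198) = 471
Area = |Σ|/2 = 235.5.

235.5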